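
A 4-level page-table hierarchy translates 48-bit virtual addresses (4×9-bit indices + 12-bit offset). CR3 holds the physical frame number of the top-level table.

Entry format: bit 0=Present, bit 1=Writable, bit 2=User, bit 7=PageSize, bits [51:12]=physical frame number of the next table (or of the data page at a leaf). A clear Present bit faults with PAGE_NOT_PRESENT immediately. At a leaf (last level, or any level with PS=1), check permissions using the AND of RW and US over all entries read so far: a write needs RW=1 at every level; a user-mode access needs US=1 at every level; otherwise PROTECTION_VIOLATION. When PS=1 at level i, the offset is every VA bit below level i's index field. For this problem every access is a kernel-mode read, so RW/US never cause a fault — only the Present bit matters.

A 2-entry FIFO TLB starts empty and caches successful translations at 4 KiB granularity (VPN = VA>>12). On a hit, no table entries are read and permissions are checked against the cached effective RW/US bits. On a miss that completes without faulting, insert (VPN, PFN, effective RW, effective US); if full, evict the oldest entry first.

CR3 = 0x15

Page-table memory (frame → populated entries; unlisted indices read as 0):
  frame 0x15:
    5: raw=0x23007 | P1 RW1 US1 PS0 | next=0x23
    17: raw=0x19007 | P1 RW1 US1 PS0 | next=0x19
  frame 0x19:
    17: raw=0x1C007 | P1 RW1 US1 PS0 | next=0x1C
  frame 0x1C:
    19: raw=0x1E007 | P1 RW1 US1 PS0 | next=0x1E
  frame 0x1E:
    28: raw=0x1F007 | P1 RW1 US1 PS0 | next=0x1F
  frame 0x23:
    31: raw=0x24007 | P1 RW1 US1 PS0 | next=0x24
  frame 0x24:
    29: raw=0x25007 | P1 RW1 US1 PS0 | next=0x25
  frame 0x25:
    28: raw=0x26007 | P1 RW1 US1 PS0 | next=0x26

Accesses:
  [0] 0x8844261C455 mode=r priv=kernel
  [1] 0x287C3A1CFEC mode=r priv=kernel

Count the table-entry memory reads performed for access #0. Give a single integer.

Per-access translation:
#0 VA=0x8844261C455 (r,kernel):
  [0] read 0x15 idx=17: raw=0x19007 flags P=1 W=1 U=1 S=0
  [1] read 0x19 idx=17: raw=0x1C007 flags P=1 W=1 U=1 S=0
  [2] read 0x1C idx=19: raw=0x1E007 flags P=1 W=1 U=1 S=0
  [3] read 0x1E idx=28: raw=0x1F007 flags P=1 W=1 U=1 S=0
  → PA=0x1F455  (4 entries read)
#1 VA=0x287C3A1CFEC (r,kernel):
  [0] read 0x15 idx=5: raw=0x23007 flags P=1 W=1 U=1 S=0
  [1] read 0x23 idx=31: raw=0x24007 flags P=1 W=1 U=1 S=0
  [2] read 0x24 idx=29: raw=0x25007 flags P=1 W=1 U=1 S=0
  [3] read 0x25 idx=28: raw=0x26007 flags P=1 W=1 U=1 S=0
  → PA=0x26FEC  (4 entries read)

Entries read for #0: 4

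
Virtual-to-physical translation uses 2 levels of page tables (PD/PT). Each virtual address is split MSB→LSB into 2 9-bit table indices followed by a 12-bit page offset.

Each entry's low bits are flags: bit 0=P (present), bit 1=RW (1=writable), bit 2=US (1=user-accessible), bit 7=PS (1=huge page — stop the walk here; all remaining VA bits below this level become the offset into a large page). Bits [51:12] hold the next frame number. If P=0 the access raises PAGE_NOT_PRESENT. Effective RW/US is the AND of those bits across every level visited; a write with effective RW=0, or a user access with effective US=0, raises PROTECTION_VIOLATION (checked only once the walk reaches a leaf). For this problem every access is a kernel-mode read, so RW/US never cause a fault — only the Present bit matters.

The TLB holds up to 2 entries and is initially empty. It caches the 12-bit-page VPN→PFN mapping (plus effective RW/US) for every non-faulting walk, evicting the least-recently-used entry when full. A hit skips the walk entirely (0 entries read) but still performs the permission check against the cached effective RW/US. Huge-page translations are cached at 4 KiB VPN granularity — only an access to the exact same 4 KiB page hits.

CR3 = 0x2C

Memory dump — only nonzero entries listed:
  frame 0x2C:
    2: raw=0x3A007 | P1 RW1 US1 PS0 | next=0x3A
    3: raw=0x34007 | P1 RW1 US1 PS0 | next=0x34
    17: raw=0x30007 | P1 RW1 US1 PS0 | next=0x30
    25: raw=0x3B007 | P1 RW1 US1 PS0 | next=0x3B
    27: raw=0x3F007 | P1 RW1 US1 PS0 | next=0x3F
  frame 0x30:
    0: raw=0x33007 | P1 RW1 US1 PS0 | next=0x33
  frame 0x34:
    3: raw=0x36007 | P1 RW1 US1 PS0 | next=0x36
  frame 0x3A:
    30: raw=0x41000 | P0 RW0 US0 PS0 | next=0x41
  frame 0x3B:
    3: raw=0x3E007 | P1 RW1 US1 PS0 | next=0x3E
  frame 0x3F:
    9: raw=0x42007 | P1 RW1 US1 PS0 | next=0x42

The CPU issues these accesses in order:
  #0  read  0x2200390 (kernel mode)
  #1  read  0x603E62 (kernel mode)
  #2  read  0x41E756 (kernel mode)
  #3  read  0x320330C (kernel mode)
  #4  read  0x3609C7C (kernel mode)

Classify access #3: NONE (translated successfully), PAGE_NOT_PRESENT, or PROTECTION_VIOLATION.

Per-access translation:
#0 VA=0x2200390 (r,kernel):
  lvl0: tbl 0x2C, slot 17 ⇒ 0x30007 (P1/RW1/US1/PS0)
  lvl1: tbl 0x30, slot 0 ⇒ 0x33007 (P1/RW1/US1/PS0)
  → PA=0x33390  (2 entries read)
#1 VA=0x603E62 (r,kernel):
  lvl0: tbl 0x2C, slot 3 ⇒ 0x34007 (P1/RW1/US1/PS0)
  lvl1: tbl 0x34, slot 3 ⇒ 0x36007 (P1/RW1/US1/PS0)
  → PA=0x36E62  (2 entries read)
#2 VA=0x41E756 (r,kernel):
  lvl0: tbl 0x2C, slot 2 ⇒ 0x3A007 (P1/RW1/US1/PS0)
  lvl1: tbl 0x3A, slot 30 ⇒ 0x41000 (P0/RW0/US0/PS0)
  ✗ PAGE_NOT_PRESENT  [2 reads]
#3 VA=0x320330C (r,kernel):
  lvl0: tbl 0x2C, slot 25 ⇒ 0x3B007 (P1/RW1/US1/PS0)
  lvl1: tbl 0x3B, slot 3 ⇒ 0x3E007 (P1/RW1/US1/PS0)
  → PA=0x3E30C  (2 entries read)
#4 VA=0x3609C7C (r,kernel):
  lvl0: tbl 0x2C, slot 27 ⇒ 0x3F007 (P1/RW1/US1/PS0)
  lvl1: tbl 0x3F, slot 9 ⇒ 0x42007 (P1/RW1/US1/PS0)
  → PA=0x42C7C  (2 entries read)

Access #3 fault: NONE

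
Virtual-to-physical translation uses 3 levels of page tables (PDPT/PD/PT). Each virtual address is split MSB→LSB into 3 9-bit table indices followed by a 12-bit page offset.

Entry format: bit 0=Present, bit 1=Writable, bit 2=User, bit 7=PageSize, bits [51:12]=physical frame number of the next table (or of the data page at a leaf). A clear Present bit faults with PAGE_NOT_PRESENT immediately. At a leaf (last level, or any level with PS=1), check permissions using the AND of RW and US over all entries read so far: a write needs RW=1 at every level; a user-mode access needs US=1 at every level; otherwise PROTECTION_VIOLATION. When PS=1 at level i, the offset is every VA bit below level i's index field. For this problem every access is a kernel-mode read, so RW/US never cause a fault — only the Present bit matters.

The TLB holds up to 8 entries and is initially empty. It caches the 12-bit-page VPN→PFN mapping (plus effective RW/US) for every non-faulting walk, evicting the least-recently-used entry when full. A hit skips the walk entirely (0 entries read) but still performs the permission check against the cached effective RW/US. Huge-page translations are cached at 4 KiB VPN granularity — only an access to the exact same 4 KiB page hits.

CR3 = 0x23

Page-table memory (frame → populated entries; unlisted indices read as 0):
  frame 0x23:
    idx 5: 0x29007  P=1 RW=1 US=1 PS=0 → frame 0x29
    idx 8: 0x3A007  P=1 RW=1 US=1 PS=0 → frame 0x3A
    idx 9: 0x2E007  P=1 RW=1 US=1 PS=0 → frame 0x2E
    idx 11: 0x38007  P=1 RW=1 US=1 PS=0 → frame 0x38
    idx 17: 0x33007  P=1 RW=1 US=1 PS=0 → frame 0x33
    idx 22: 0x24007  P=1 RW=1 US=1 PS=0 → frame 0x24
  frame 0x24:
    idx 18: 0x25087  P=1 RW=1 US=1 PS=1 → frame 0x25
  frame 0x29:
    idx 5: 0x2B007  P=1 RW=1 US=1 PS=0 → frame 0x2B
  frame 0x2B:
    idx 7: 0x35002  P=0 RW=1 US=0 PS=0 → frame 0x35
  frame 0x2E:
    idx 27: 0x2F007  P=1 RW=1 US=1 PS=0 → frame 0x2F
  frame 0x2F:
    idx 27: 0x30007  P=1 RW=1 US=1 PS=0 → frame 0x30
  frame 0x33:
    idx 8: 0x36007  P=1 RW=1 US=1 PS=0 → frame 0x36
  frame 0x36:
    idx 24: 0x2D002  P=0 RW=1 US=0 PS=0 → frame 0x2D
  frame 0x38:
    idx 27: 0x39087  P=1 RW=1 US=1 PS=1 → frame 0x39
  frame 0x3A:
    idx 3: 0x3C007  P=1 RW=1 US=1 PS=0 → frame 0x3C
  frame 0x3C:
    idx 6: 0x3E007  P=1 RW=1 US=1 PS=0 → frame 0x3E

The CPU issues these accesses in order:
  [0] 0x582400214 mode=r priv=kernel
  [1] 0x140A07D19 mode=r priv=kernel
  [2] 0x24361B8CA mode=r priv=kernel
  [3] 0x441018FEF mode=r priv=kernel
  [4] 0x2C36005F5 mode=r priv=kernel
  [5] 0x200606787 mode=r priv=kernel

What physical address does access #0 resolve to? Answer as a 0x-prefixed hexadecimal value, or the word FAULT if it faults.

Walk each access:
#0 VA=0x582400214 (r,kernel):
  lvl0: tbl 0x23, slot 22 ⇒ 0x24007 (P1/RW1/US1/PS0)
  lvl1: tbl 0x24, slot 18 ⇒ 0x25087 (P1/RW1/US1/PS1)
  ⇒ phys 0x25214 (huge @L1)  [2 reads]
#1 VA=0x140A07D19 (r,kernel):
  lvl0: tbl 0x23, slot 5 ⇒ 0x29007 (P1/RW1/US1/PS0)
  lvl1: tbl 0x29, slot 5 ⇒ 0x2B007 (P1/RW1/US1/PS0)
  lvl2: tbl 0x2B, slot 7 ⇒ 0x35002 (P0/RW1/US0/PS0)
  ✗ PAGE_NOT_PRESENT  [3 reads]
#2 VA=0x24361B8CA (r,kernel):
  lvl0: tbl 0x23, slot 9 ⇒ 0x2E007 (P1/RW1/US1/PS0)
  lvl1: tbl 0x2E, slot 27 ⇒ 0x2F007 (P1/RW1/US1/PS0)
  lvl2: tbl 0x2F, slot 27 ⇒ 0x30007 (P1/RW1/US1/PS0)
  ⇒ phys 0x308CA  [3 reads]
#3 VA=0x441018FEF (r,kernel):
  lvl0: tbl 0x23, slot 17 ⇒ 0x33007 (P1/RW1/US1/PS0)
  lvl1: tbl 0x33, slot 8 ⇒ 0x36007 (P1/RW1/US1/PS0)
  lvl2: tbl 0x36, slot 24 ⇒ 0x2D002 (P0/RW1/US0/PS0)
  ✗ PAGE_NOT_PRESENT  [3 reads]
#4 VA=0x2C36005F5 (r,kernel):
  lvl0: tbl 0x23, slot 11 ⇒ 0x38007 (P1/RW1/US1/PS0)
  lvl1: tbl 0x38, slot 27 ⇒ 0x39087 (P1/RW1/US1/PS1)
  ⇒ phys 0x395F5 (huge @L1)  [2 reads]
#5 VA=0x200606787 (r,kernel):
  lvl0: tbl 0x23, slot 8 ⇒ 0x3A007 (P1/RW1/US1/PS0)
  lvl1: tbl 0x3A, slot 3 ⇒ 0x3C007 (P1/RW1/US1/PS0)
  lvl2: tbl 0x3C, slot 6 ⇒ 0x3E007 (P1/RW1/US1/PS0)
  ⇒ phys 0x3E787  [3 reads]

Access #0 PA: 0x25214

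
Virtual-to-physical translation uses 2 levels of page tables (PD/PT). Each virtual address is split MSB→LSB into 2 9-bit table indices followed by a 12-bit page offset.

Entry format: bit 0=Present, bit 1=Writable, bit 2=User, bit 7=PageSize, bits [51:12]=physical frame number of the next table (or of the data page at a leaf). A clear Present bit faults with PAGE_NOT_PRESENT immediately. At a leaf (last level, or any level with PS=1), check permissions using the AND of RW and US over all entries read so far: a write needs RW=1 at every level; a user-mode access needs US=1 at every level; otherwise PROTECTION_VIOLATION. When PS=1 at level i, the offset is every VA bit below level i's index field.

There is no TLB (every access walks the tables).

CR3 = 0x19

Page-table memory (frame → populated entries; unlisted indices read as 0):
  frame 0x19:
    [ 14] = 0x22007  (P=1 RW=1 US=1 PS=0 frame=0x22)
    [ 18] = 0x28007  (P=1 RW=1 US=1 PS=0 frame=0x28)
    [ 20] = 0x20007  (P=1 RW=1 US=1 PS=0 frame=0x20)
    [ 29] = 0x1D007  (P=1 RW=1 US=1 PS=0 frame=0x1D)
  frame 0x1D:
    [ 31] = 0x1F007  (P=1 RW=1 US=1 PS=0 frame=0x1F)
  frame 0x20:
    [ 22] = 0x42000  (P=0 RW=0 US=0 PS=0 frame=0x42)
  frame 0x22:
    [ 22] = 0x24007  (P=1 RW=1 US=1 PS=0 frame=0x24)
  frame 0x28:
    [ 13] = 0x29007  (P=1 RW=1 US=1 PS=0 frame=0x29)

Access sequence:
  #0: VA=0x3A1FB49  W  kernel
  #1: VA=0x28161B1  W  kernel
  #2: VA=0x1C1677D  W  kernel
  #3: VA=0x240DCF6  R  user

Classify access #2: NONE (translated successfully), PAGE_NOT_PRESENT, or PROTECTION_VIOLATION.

Per-access translation:
#0 VA=0x3A1FB49 (w,kernel):
  [0] read 0x19 idx=29: raw=0x1D007 flags P=1 W=1 U=1 S=0
  [1] read 0x1D idx=31: raw=0x1F007 flags P=1 W=1 U=1 S=0
  ⇒ phys 0x1FB49  [2 reads]
#1 VA=0x28161B1 (w,kernel):
  [0] read 0x19 idx=20: raw=0x20007 flags P=1 W=1 U=1 S=0
  [1] read 0x20 idx=22: raw=0x42000 flags P=0 W=0 U=0 S=0
  → PAGE_NOT_PRESENT  (2 entries read)
#2 VA=0x1C1677D (w,kernel):
  [0] read 0x19 idx=14: raw=0x22007 flags P=1 W=1 U=1 S=0
  [1] read 0x22 idx=22: raw=0x24007 flags P=1 W=1 U=1 S=0
  ⇒ phys 0x2477D  [2 reads]
#3 VA=0x240DCF6 (r,user):
  [0] read 0x19 idx=18: raw=0x28007 flags P=1 W=1 U=1 S=0
  [1] read 0x28 idx=13: raw=0x29007 flags P=1 W=1 U=1 S=0
  ⇒ phys 0x29CF6  [2 reads]

Access #2 fault: NONE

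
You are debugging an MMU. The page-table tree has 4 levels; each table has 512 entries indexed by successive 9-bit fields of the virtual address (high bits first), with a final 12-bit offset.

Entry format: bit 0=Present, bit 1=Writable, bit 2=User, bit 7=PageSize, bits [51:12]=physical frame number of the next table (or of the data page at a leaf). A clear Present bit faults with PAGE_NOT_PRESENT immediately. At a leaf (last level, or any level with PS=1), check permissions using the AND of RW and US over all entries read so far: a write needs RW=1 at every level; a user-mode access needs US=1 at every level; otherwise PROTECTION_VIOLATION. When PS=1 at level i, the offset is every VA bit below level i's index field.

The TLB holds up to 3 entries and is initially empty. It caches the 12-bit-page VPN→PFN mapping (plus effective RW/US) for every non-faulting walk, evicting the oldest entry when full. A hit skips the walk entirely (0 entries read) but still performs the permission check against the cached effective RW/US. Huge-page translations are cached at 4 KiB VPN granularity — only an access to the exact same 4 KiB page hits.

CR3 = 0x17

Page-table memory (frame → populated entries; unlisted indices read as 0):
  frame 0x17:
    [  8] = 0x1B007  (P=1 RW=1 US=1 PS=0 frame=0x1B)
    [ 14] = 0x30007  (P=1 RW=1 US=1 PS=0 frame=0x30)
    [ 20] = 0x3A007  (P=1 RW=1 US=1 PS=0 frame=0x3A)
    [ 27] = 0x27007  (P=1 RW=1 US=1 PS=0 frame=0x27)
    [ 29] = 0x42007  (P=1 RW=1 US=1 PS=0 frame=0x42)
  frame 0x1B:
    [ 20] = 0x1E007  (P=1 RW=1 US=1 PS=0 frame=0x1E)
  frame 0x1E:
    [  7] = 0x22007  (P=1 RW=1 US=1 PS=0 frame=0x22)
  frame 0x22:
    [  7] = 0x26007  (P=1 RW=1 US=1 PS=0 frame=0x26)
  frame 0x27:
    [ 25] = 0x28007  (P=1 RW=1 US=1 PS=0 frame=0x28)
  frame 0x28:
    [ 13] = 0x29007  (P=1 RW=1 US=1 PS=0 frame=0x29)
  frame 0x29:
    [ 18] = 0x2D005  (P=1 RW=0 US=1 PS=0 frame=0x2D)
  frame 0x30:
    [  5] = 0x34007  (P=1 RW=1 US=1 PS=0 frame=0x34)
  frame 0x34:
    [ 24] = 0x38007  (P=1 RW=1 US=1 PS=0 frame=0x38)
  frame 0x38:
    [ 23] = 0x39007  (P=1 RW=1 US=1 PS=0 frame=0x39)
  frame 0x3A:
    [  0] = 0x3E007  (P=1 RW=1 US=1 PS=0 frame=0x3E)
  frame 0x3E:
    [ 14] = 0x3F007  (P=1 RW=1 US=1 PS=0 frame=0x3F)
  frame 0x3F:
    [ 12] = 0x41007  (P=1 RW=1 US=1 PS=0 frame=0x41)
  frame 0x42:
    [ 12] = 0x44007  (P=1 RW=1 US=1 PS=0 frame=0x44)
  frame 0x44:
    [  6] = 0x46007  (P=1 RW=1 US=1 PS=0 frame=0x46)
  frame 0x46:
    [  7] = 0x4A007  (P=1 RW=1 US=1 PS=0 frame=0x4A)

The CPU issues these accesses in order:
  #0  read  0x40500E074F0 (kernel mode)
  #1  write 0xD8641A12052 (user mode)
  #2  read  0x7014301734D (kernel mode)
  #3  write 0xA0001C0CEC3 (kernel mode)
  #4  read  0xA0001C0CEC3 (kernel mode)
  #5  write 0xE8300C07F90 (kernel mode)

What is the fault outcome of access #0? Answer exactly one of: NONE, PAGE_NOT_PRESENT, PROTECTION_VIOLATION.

Trace:
#0 VA=0x40500E074F0 (r,kernel):
  [0] read 0x17 idx=8: raw=0x1B007 flags P=1 W=1 U=1 S=0
  [1] read 0x1B idx=20: raw=0x1E007 flags P=1 W=1 U=1 S=0
  [2] read 0x1E idx=7: raw=0x22007 flags P=1 W=1 U=1 S=0
  [3] read 0x22 idx=7: raw=0x26007 flags P=1 W=1 U=1 S=0
  ✓ 0x264F0  — 4 lookups
#1 VA=0xD8641A12052 (w,user):
  [0] read 0x17 idx=27: raw=0x27007 flags P=1 W=1 U=1 S=0
  [1] read 0x27 idx=25: raw=0x28007 flags P=1 W=1 U=1 S=0
  [2] read 0x28 idx=13: raw=0x29007 flags P=1 W=1 U=1 S=0
  [3] read 0x29 idx=18: raw=0x2D005 flags P=1 W=0 U=1 S=0
  → PROTECTION_VIOLATION  (4 entries read)
#2 VA=0x7014301734D (r,kernel):
  [0] read 0x17 idx=14: raw=0x30007 flags P=1 W=1 U=1 S=0
  [1] read 0x30 idx=5: raw=0x34007 flags P=1 W=1 U=1 S=0
  [2] read 0x34 idx=24: raw=0x38007 flags P=1 W=1 U=1 S=0
  [3] read 0x38 idx=23: raw=0x39007 flags P=1 W=1 U=1 S=0
  ✓ 0x3934D  — 4 lookups
#3 VA=0xA0001C0CEC3 (w,kernel):
  [0] read 0x17 idx=20: raw=0x3A007 flags P=1 W=1 U=1 S=0
  [1] read 0x3A idx=0: raw=0x3E007 flags P=1 W=1 U=1 S=0
  [2] read 0x3E idx=14: raw=0x3F007 flags P=1 W=1 U=1 S=0
  [3] read 0x3F idx=12: raw=0x41007 flags P=1 W=1 U=1 S=0
  ✓ 0x41EC3  — 4 lookups
#4 VA=0xA0001C0CEC3 (r,kernel):
  TLB hit vpn=0xA0001C0C → PA=0x41EC3
#5 VA=0xE8300C07F90 (w,kernel):
  [0] read 0x17 idx=29: raw=0x42007 flags P=1 W=1 U=1 S=0
  [1] read 0x42 idx=12: raw=0x44007 flags P=1 W=1 U=1 S=0
  [2] read 0x44 idx=6: raw=0x46007 flags P=1 W=1 U=1 S=0
  [3] read 0x46 idx=7: raw=0x4A007 flags P=1 W=1 U=1 S=0
  ✓ 0x4AF90  — 4 lookups

Access #0 fault: NONE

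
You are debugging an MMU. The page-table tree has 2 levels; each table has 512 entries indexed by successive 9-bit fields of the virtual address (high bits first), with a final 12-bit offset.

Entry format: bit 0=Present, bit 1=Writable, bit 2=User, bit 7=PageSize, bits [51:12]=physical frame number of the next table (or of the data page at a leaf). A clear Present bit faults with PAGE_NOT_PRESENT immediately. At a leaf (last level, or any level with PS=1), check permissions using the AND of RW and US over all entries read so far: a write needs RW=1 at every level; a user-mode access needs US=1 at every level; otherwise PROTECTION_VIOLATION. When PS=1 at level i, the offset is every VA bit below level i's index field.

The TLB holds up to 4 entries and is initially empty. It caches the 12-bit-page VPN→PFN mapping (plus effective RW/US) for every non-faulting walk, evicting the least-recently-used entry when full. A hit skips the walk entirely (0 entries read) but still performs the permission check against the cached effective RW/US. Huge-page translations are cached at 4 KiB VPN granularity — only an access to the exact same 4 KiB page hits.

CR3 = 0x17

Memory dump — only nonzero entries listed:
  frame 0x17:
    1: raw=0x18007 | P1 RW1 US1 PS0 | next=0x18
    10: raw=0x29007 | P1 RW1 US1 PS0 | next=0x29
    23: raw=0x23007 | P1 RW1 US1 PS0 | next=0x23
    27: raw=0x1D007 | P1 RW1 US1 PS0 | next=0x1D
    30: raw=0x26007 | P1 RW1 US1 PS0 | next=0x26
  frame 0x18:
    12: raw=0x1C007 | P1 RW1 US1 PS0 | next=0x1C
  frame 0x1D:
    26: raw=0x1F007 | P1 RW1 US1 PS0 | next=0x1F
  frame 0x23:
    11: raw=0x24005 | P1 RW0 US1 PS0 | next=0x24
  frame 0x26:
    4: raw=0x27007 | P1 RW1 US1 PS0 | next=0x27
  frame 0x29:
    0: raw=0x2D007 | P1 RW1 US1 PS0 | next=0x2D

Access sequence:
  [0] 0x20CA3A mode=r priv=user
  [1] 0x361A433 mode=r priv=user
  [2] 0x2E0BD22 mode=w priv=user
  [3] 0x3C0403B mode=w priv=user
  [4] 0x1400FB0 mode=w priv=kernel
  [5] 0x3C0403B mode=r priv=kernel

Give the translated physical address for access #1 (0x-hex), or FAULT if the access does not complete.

Trace:
#0 VA=0x20CA3A (r,user):
  L0 @0x17[1] → 0x18007  P=1,RW=1,US=1,PS=0
  L1 @0x18[12] → 0x1C007  P=1,RW=1,US=1,PS=0
  ✓ 0x1CA3A  — 2 lookups
#1 VA=0x361A433 (r,user):
  L0 @0x17[27] → 0x1D007  P=1,RW=1,US=1,PS=0
  L1 @0x1D[26] → 0x1F007  P=1,RW=1,US=1,PS=0
  ✓ 0x1F433  — 2 lookups
#2 VA=0x2E0BD22 (w,user):
  L0 @0x17[23] → 0x23007  P=1,RW=1,US=1,PS=0
  L1 @0x23[11] → 0x24005  P=1,RW=0,US=1,PS=0
  ✗ PROTECTION_VIOLATION  [2 reads]
#3 VA=0x3C0403B (w,user):
  L0 @0x17[30] → 0x26007  P=1,RW=1,US=1,PS=0
  L1 @0x26[4] → 0x27007  P=1,RW=1,US=1,PS=0
  ✓ 0x2703B  — 2 lookups
#4 VA=0x1400FB0 (w,kernel):
  L0 @0x17[10] → 0x29007  P=1,RW=1,US=1,PS=0
  L1 @0x29[0] → 0x2D007  P=1,RW=1,US=1,PS=0
  ✓ 0x2DFB0  — 2 lookups
#5 VA=0x3C0403B (r,kernel):
  TLB hit vpn=0x3C04 → PA=0x2703B

Access #1 PA: 0x1F433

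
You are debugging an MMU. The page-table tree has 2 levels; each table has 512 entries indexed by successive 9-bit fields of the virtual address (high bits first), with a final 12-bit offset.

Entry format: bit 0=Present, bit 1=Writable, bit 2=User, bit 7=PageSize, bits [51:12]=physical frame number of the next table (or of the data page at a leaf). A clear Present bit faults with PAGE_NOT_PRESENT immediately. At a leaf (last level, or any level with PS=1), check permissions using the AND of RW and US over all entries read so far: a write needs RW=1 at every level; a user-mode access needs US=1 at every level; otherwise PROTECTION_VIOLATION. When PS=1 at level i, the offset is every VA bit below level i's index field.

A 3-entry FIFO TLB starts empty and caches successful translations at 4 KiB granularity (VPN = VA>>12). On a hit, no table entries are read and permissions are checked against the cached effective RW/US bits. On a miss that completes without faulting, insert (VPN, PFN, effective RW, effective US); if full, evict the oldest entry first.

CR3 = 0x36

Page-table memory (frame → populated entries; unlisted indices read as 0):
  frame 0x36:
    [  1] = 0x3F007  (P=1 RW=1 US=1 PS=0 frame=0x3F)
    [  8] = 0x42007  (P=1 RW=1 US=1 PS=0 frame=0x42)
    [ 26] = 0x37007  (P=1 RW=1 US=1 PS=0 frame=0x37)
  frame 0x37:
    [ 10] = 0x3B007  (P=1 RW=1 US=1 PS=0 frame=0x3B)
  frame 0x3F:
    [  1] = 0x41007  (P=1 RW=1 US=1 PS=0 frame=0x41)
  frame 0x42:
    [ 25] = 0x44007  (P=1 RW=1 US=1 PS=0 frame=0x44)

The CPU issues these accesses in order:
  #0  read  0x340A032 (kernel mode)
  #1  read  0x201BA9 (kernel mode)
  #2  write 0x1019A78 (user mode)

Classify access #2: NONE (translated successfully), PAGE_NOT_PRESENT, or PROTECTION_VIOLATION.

Trace:
#0 VA=0x340A032 (r,kernel):
  [0] read 0x36 idx=26: raw=0x37007 flags P=1 W=1 U=1 S=0
  [1] read 0x37 idx=10: raw=0x3B007 flags P=1 W=1 U=1 S=0
  → PA=0x3B032  (2 entries read)
#1 VA=0x201BA9 (r,kernel):
  [0] read 0x36 idx=1: raw=0x3F007 flags P=1 W=1 U=1 S=0
  [1] read 0x3F idx=1: raw=0x41007 flags P=1 W=1 U=1 S=0
  → PA=0x41BA9  (2 entries read)
#2 VA=0x1019A78 (w,user):
  [0] read 0x36 idx=8: raw=0x42007 flags P=1 W=1 U=1 S=0
  [1] read 0x42 idx=25: raw=0x44007 flags P=1 W=1 U=1 S=0
  → PA=0x44A78  (2 entries read)

Access #2 fault: NONE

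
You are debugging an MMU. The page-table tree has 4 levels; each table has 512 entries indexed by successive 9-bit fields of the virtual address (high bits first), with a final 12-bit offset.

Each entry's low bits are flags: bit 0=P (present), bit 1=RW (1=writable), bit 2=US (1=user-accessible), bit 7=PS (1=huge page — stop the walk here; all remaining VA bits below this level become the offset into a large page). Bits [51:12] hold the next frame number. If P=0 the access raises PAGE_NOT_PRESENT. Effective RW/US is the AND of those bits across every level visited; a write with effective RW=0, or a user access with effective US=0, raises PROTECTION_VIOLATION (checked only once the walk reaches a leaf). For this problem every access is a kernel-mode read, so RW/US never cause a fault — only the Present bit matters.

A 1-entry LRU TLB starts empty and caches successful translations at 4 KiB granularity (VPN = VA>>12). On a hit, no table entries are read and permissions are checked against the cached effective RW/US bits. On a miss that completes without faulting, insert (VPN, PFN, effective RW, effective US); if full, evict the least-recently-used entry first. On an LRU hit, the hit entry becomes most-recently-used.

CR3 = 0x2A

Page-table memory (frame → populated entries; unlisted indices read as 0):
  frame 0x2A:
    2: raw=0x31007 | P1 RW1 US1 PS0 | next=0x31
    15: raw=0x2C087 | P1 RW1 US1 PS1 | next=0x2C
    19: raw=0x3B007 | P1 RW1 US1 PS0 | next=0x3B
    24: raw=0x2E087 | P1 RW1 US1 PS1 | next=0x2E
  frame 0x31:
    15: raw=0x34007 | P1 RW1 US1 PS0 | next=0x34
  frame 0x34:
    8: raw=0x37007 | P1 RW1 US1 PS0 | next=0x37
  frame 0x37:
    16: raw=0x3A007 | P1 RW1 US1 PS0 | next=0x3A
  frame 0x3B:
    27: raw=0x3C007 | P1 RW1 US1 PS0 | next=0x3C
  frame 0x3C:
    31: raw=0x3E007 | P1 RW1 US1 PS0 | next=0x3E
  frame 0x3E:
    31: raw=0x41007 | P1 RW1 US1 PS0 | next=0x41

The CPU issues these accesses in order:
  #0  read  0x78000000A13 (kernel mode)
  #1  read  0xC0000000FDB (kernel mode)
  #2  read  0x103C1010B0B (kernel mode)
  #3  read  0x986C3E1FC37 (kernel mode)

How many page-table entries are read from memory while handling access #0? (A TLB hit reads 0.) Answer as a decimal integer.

Per-access translation:
#0 VA=0x78000000A13 (r,kernel):
  lvl0: tbl 0x2A, slot 15 ⇒ 0x2C087 (P1/RW1/US1/PS1)
  → PA=0x2CA13 (huge @L0)  (1 entries read)
#1 VA=0xC0000000FDB (r,kernel):
  lvl0: tbl 0x2A, slot 24 ⇒ 0x2E087 (P1/RW1/US1/PS1)
  → PA=0x2EFDB (huge @L0)  (1 entries read)
#2 VA=0x103C1010B0B (r,kernel):
  lvl0: tbl 0x2A, slot 2 ⇒ 0x31007 (P1/RW1/US1/PS0)
  lvl1: tbl 0x31, slot 15 ⇒ 0x34007 (P1/RW1/US1/PS0)
  lvl2: tbl 0x34, slot 8 ⇒ 0x37007 (P1/RW1/US1/PS0)
  lvl3: tbl 0x37, slot 16 ⇒ 0x3A007 (P1/RW1/US1/PS0)
  → PA=0x3AB0B  (4 entries read)
#3 VA=0x986C3E1FC37 (r,kernel):
  lvl0: tbl 0x2A, slot 19 ⇒ 0x3B007 (P1/RW1/US1/PS0)
  lvl1: tbl 0x3B, slot 27 ⇒ 0x3C007 (P1/RW1/US1/PS0)
  lvl2: tbl 0x3C, slot 31 ⇒ 0x3E007 (P1/RW1/US1/PS0)
  lvl3: tbl 0x3E, slot 31 ⇒ 0x41007 (P1/RW1/US1/PS0)
  → PA=0x41C37  (4 entries read)

Entries read for #0: 1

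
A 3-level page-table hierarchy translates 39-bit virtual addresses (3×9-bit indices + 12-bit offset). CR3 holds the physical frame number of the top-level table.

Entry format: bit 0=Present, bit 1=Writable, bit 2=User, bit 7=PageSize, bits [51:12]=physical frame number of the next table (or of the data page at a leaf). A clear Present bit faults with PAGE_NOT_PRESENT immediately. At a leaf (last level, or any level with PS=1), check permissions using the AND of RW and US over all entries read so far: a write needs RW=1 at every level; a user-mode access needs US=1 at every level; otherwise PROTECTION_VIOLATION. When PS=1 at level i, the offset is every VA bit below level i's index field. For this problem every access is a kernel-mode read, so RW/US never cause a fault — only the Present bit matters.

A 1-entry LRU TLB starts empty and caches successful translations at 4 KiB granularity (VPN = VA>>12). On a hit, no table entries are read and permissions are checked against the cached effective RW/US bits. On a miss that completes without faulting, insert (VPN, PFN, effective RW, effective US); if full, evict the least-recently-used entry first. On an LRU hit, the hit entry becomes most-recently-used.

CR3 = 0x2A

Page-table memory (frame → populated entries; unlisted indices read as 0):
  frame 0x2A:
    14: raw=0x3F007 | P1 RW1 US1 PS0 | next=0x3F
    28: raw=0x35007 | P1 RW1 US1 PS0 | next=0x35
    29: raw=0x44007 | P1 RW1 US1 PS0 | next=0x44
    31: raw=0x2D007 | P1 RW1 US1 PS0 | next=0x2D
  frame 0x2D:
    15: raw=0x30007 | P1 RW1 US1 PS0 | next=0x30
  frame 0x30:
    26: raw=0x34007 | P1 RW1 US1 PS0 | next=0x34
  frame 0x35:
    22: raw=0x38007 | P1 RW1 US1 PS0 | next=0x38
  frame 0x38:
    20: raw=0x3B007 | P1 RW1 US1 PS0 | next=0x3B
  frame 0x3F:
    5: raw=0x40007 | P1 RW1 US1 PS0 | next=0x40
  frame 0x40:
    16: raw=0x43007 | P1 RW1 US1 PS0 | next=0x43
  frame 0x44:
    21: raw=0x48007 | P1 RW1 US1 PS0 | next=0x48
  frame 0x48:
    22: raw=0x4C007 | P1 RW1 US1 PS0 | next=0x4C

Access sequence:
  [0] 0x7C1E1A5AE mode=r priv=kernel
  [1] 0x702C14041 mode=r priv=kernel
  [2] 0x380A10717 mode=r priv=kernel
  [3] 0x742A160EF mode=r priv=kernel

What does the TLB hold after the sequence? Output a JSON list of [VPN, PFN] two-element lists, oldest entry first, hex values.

Trace:
#0 VA=0x7C1E1A5AE (r,kernel):
  lvl0: tbl 0x2A, slot 31 ⇒ 0x2D007 (P1/RW1/US1/PS0)
  lvl1: tbl 0x2D, slot 15 ⇒ 0x30007 (P1/RW1/US1/PS0)
  lvl2: tbl 0x30, slot 26 ⇒ 0x34007 (P1/RW1/US1/PS0)
  → PA=0x345AE  (3 entries read)
#1 VA=0x702C14041 (r,kernel):
  lvl0: tbl 0x2A, slot 28 ⇒ 0x35007 (P1/RW1/US1/PS0)
  lvl1: tbl 0x35, slot 22 ⇒ 0x38007 (P1/RW1/US1/PS0)
  lvl2: tbl 0x38, slot 20 ⇒ 0x3B007 (P1/RW1/US1/PS0)
  → PA=0x3B041  (3 entries read)
#2 VA=0x380A10717 (r,kernel):
  lvl0: tbl 0x2A, slot 14 ⇒ 0x3F007 (P1/RW1/US1/PS0)
  lvl1: tbl 0x3F, slot 5 ⇒ 0x40007 (P1/RW1/US1/PS0)
  lvl2: tbl 0x40, slot 16 ⇒ 0x43007 (P1/RW1/US1/PS0)
  → PA=0x43717  (3 entries read)
#3 VA=0x742A160EF (r,kernel):
  lvl0: tbl 0x2A, slot 29 ⇒ 0x44007 (P1/RW1/US1/PS0)
  lvl1: tbl 0x44, slot 21 ⇒ 0x48007 (P1/RW1/US1/PS0)
  lvl2: tbl 0x48, slot 22 ⇒ 0x4C007 (P1/RW1/US1/PS0)
  → PA=0x4C0EF  (3 entries read)

TLB: [["0x742A16", "0x4C"]]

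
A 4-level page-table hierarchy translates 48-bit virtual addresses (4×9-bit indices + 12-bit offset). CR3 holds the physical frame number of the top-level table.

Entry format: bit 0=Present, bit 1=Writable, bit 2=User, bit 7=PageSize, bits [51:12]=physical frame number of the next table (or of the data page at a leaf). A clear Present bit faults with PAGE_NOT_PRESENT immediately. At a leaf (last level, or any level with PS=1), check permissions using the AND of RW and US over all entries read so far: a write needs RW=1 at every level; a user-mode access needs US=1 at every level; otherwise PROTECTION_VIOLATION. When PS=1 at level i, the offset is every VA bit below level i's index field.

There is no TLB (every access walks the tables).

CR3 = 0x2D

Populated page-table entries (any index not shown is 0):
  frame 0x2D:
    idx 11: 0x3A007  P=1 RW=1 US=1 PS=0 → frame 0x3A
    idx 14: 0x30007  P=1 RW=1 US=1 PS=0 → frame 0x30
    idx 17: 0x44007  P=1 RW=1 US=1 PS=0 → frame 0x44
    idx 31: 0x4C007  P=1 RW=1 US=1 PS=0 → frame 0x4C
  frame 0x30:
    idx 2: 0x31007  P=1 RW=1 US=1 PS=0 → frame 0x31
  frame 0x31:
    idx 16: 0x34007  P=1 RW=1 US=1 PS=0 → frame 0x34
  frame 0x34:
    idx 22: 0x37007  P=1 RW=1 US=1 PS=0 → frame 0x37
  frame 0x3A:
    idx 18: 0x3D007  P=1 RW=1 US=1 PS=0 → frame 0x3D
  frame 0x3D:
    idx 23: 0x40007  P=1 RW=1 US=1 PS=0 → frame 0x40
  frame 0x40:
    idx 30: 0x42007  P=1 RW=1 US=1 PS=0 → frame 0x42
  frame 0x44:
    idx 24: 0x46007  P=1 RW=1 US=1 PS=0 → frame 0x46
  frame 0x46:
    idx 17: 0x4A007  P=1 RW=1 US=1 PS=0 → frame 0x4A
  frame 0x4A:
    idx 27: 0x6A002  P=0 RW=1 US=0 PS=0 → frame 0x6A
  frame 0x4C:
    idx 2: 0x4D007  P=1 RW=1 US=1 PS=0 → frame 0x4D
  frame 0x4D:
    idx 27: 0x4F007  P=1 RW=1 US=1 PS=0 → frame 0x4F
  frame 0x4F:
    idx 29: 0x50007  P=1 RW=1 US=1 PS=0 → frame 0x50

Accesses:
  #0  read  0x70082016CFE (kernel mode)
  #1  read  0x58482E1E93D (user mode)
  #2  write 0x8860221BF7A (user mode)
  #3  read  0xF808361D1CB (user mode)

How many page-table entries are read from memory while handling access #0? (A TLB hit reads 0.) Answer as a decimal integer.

Per-access translation:
#0 VA=0x70082016CFE (r,kernel):
  L0 @0x2D[14] → 0x30007  P=1,RW=1,US=1,PS=0
  L1 @0x30[2] → 0x31007  P=1,RW=1,US=1,PS=0
  L2 @0x31[16] → 0x34007  P=1,RW=1,US=1,PS=0
  L3 @0x34[22] → 0x37007  P=1,RW=1,US=1,PS=0
  ✓ 0x37CFE  — 4 lookups
#1 VA=0x58482E1E93D (r,user):
  L0 @0x2D[11] → 0x3A007  P=1,RW=1,US=1,PS=0
  L1 @0x3A[18] → 0x3D007  P=1,RW=1,US=1,PS=0
  L2 @0x3D[23] → 0x40007  P=1,RW=1,US=1,PS=0
  L3 @0x40[30] → 0x42007  P=1,RW=1,US=1,PS=0
  ✓ 0x4293D  — 4 lookups
#2 VA=0x8860221BF7A (w,user):
  L0 @0x2D[17] → 0x44007  P=1,RW=1,US=1,PS=0
  L1 @0x44[24] → 0x46007  P=1,RW=1,US=1,PS=0
  L2 @0x46[17] → 0x4A007  P=1,RW=1,US=1,PS=0
  L3 @0x4A[27] → 0x6A002  P=0,RW=1,US=0,PS=0
  ⇒ fault: PAGE_NOT_PRESENT  — 4 lookups
#3 VA=0xF808361D1CB (r,user):
  L0 @0x2D[31] → 0x4C007  P=1,RW=1,US=1,PS=0
  L1 @0x4C[2] → 0x4D007  P=1,RW=1,US=1,PS=0
  L2 @0x4D[27] → 0x4F007  P=1,RW=1,US=1,PS=0
  L3 @0x4F[29] → 0x50007  P=1,RW=1,US=1,PS=0
  ✓ 0x501CB  — 4 lookups

Entries read for #0: 4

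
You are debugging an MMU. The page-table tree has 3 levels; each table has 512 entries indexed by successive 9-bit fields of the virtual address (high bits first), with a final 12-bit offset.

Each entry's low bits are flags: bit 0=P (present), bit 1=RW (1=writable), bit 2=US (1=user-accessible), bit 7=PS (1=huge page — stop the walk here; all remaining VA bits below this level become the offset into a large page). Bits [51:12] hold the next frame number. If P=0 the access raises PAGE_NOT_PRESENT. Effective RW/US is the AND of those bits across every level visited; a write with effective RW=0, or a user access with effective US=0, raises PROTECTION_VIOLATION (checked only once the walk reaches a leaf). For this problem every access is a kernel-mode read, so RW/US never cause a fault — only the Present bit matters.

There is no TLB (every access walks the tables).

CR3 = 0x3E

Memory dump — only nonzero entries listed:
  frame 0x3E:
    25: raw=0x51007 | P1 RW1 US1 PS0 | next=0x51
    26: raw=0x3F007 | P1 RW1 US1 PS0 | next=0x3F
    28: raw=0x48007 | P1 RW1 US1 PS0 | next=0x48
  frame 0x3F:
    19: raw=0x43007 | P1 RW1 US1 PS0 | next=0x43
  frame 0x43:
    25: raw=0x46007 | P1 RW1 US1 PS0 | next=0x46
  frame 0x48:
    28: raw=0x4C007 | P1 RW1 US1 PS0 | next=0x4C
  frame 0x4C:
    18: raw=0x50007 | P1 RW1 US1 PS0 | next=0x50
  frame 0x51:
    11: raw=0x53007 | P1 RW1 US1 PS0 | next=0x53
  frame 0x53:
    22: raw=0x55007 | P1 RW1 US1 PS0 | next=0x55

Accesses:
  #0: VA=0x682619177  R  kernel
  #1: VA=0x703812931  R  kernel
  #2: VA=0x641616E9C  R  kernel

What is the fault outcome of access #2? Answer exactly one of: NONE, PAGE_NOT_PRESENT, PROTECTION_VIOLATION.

Per-access translation:
#0 VA=0x682619177 (r,kernel):
  L0: frame=0x3E idx=26 entry=0x3F007 [P=1 RW=1 US=1 PS=0]
  L1: frame=0x3F idx=19 entry=0x43007 [P=1 RW=1 US=1 PS=0]
  L2: frame=0x43 idx=25 entry=0x46007 [P=1 RW=1 US=1 PS=0]
  ⇒ phys 0x46177  [3 reads]
#1 VA=0x703812931 (r,kernel):
  L0: frame=0x3E idx=28 entry=0x48007 [P=1 RW=1 US=1 PS=0]
  L1: frame=0x48 idx=28 entry=0x4C007 [P=1 RW=1 US=1 PS=0]
  L2: frame=0x4C idx=18 entry=0x50007 [P=1 RW=1 US=1 PS=0]
  ⇒ phys 0x50931  [3 reads]
#2 VA=0x641616E9C (r,kernel):
  L0: frame=0x3E idx=25 entry=0x51007 [P=1 RW=1 US=1 PS=0]
  L1: frame=0x51 idx=11 entry=0x53007 [P=1 RW=1 US=1 PS=0]
  L2: frame=0x53 idx=22 entry=0x55007 [P=1 RW=1 US=1 PS=0]
  ⇒ phys 0x55E9C  [3 reads]

Access #2 fault: NONE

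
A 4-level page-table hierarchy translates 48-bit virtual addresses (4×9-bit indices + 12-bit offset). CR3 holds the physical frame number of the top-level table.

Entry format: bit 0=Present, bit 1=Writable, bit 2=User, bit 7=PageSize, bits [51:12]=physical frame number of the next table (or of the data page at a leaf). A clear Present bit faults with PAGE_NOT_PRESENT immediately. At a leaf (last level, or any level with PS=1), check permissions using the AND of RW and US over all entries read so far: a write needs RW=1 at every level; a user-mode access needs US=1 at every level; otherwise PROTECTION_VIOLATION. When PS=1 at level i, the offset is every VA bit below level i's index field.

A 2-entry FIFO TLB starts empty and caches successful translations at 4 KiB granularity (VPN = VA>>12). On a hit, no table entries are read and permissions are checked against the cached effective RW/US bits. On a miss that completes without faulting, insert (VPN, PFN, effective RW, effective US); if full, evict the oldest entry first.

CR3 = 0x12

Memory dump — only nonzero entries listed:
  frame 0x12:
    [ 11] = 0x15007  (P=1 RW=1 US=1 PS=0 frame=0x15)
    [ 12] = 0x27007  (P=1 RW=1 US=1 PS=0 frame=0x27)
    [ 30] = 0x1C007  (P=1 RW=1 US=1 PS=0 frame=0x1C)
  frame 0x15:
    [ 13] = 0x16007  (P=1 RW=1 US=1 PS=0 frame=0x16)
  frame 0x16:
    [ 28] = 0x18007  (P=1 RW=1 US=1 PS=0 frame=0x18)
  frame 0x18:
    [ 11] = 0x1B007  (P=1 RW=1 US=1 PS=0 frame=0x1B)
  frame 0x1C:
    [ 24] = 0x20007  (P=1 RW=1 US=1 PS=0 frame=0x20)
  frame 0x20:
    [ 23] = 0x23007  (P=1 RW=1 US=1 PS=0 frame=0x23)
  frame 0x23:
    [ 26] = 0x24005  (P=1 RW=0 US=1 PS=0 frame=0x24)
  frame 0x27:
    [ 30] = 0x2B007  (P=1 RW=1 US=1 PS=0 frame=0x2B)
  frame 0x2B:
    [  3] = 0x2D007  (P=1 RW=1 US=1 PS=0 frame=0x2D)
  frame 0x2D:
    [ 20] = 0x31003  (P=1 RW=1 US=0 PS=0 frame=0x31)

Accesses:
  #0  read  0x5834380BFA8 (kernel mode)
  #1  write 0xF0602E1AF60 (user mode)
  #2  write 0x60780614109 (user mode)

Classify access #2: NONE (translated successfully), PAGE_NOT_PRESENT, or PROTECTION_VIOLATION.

Walk each access:
#0 VA=0x5834380BFA8 (r,kernel):
  [0] read 0x12 idx=11: raw=0x15007 flags P=1 W=1 U=1 S=0
  [1] read 0x15 idx=13: raw=0x16007 flags P=1 W=1 U=1 S=0
  [2] read 0x16 idx=28: raw=0x18007 flags P=1 W=1 U=1 S=0
  [3] read 0x18 idx=11: raw=0x1B007 flags P=1 W=1 U=1 S=0
  ⇒ phys 0x1BFA8  [4 reads]
#1 VA=0xF0602E1AF60 (w,user):
  [0] read 0x12 idx=30: raw=0x1C007 flags P=1 W=1 U=1 S=0
  [1] read 0x1C idx=24: raw=0x20007 flags P=1 W=1 U=1 S=0
  [2] read 0x20 idx=23: raw=0x23007 flags P=1 W=1 U=1 S=0
  [3] read 0x23 idx=26: raw=0x24005 flags P=1 W=0 U=1 S=0
  → PROTECTION_VIOLATION  (4 entries read)
#2 VA=0x60780614109 (w,user):
  [0] read 0x12 idx=12: raw=0x27007 flags P=1 W=1 U=1 S=0
  [1] read 0x27 idx=30: raw=0x2B007 flags P=1 W=1 U=1 S=0
  [2] read 0x2B idx=3: raw=0x2D007 flags P=1 W=1 U=1 S=0
  [3] read 0x2D idx=20: raw=0x31003 flags P=1 W=1 U=0 S=0
  → PROTECTION_VIOLATION  (4 entries read)

Access #2 fault: PROTECTION_VIOLATION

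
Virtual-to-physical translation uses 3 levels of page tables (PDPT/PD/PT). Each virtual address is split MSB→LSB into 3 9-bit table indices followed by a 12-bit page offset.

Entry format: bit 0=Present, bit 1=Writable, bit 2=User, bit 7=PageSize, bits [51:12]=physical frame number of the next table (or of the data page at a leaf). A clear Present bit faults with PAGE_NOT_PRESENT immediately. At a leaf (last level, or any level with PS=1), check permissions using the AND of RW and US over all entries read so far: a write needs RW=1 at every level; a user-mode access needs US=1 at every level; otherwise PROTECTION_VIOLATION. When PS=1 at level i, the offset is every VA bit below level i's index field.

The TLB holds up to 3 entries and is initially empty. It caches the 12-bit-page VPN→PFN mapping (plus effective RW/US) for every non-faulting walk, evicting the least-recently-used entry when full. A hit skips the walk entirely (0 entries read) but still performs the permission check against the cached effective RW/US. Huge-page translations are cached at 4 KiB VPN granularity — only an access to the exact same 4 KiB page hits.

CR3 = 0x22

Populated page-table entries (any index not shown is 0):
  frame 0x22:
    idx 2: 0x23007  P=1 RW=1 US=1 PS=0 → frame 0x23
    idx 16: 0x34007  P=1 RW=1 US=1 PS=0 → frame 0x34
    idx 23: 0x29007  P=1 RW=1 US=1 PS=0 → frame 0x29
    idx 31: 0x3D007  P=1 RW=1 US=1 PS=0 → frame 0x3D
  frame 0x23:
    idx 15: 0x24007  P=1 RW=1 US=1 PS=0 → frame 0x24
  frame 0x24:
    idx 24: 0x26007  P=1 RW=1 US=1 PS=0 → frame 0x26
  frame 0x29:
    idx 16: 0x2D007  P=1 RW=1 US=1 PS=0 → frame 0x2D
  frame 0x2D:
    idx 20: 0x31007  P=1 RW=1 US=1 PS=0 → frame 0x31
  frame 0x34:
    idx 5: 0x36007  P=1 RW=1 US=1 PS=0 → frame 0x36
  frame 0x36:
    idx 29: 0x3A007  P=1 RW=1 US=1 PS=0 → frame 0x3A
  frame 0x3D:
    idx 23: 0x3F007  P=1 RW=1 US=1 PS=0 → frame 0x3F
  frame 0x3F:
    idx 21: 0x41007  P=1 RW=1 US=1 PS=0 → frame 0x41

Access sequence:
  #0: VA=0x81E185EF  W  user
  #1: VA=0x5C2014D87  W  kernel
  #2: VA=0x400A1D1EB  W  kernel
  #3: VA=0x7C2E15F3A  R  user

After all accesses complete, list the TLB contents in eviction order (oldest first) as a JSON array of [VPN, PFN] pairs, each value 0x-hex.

Walk each access:
#0 VA=0x81E185EF (w,user):
  [0] read 0x22 idx=2: raw=0x23007 flags P=1 W=1 U=1 S=0
  [1] read 0x23 idx=15: raw=0x24007 flags P=1 W=1 U=1 S=0
  [2] read 0x24 idx=24: raw=0x26007 flags P=1 W=1 U=1 S=0
  ⇒ phys 0x265EF  [3 reads]
#1 VA=0x5C2014D87 (w,kernel):
  [0] read 0x22 idx=23: raw=0x29007 flags P=1 W=1 U=1 S=0
  [1] read 0x29 idx=16: raw=0x2D007 flags P=1 W=1 U=1 S=0
  [2] read 0x2D idx=20: raw=0x31007 flags P=1 W=1 U=1 S=0
  ⇒ phys 0x31D87  [3 reads]
#2 VA=0x400A1D1EB (w,kernel):
  [0] read 0x22 idx=16: raw=0x34007 flags P=1 W=1 U=1 S=0
  [1] read 0x34 idx=5: raw=0x36007 flags P=1 W=1 U=1 S=0
  [2] read 0x36 idx=29: raw=0x3A007 flags P=1 W=1 U=1 S=0
  ⇒ phys 0x3A1EB  [3 reads]
#3 VA=0x7C2E15F3A (r,user):
  [0] read 0x22 idx=31: raw=0x3D007 flags P=1 W=1 U=1 S=0
  [1] read 0x3D idx=23: raw=0x3F007 flags P=1 W=1 U=1 S=0
  [2] read 0x3F idx=21: raw=0x41007 flags P=1 W=1 U=1 S=0
  ⇒ phys 0x41F3A  [3 reads]

TLB: [["0x5C2014", "0x31"], ["0x400A1D", "0x3A"], ["0x7C2E15", "0x41"]]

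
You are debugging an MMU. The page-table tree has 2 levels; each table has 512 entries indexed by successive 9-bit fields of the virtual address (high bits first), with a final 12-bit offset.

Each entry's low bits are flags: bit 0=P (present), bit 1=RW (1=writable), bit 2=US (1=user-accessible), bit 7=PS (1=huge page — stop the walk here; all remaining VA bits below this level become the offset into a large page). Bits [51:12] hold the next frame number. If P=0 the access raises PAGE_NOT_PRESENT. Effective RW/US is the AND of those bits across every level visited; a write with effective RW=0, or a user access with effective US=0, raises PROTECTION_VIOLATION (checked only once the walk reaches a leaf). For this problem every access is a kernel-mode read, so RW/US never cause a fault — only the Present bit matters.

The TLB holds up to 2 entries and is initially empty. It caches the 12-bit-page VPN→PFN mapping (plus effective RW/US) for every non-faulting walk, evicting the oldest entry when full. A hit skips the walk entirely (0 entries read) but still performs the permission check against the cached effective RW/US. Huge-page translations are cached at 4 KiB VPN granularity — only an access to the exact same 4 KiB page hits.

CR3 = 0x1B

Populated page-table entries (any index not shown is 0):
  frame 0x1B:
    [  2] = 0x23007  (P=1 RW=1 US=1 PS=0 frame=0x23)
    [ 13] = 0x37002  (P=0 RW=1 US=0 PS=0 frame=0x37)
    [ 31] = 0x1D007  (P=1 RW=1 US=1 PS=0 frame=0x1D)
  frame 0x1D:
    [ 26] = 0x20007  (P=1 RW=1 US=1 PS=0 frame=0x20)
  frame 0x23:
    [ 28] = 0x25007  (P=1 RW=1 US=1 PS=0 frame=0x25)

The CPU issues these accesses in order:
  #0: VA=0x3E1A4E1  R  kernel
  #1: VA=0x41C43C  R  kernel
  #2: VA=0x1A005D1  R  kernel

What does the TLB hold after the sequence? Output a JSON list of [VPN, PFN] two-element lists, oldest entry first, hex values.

Walk each access:
#0 VA=0x3E1A4E1 (r,kernel):
  L0 @0x1B[31] → 0x1D007  P=1,RW=1,US=1,PS=0
  L1 @0x1D[26] → 0x20007  P=1,RW=1,US=1,PS=0
  → PA=0x204E1  (2 entries read)
#1 VA=0x41C43C (r,kernel):
  L0 @0x1B[2] → 0x23007  P=1,RW=1,US=1,PS=0
  L1 @0x23[28] → 0x25007  P=1,RW=1,US=1,PS=0
  → PA=0x2543C  (2 entries read)
#2 VA=0x1A005D1 (r,kernel):
  L0 @0x1B[13] → 0x37002  P=0,RW=1,US=0,PS=0
  ✗ PAGE_NOT_PRESENT  [1 reads]

TLB: [["0x3E1A", "0x20"], ["0x41C", "0x25"]]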